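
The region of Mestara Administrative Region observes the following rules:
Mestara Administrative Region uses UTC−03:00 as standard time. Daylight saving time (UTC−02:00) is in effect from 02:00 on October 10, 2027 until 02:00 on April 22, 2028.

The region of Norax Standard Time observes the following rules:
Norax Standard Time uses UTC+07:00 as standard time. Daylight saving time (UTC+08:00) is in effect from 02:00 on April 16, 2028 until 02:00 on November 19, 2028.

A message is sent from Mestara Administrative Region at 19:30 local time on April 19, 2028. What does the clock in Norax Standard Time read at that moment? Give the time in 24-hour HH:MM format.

April 19, 2028 falls between 10 October 2027 and 22 April 2028, so daylight saving is in effect and Mestara Administrative Region is at UTC−02:00.
19:30 Mestara Administrative Region + 2h = 21:30 UTC.
At the standard offset (UTC+07:00), 21:30 UTC + 7h = 04:30 Norax Standard Time standard time (rolling into the next day, 20 April 2028).
The standard-time date in Norax Standard Time, April 20, 2028, lies within the daylight-saving period (16 April – 19 November), so Norax Standard Time is on daylight time, UTC+08:00.
21:30 UTC + 8h = 05:30 Norax Standard Time (rolling into the next day, 20 April 2028).

05:30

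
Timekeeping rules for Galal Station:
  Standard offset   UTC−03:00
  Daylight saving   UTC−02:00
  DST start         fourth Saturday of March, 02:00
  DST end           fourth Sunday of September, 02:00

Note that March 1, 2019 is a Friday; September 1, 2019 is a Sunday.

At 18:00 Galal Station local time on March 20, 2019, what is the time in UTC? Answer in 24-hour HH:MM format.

21:00

1 March 2019 is a Friday, so the first Saturday is March 2 and the fourth is March 23.
1 September 2019 is a Sunday, so the first Sunday is September 1 and the fourth is September 22.
Daylight saving runs 23 March – 22 September; March 20, 2019 is outside that window, so Galal Station is on standard time at UTC−03:00.
18:00 local + 3h = 21:00 UTC.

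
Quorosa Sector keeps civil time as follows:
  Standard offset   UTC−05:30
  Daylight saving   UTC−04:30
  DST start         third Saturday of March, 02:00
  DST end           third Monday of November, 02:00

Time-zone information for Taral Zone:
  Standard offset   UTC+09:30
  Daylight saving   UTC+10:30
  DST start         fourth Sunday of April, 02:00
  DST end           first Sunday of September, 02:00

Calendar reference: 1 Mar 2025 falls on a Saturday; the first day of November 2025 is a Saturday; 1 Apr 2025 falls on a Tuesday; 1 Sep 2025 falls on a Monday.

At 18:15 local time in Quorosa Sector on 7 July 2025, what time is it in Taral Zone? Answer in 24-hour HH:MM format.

09:15

1 March 2025 is a Saturday, so the first Saturday is March 1 and the third is March 15.
1 November 2025 is a Saturday, so the first Monday is November 3 and the third is November 17.
7 July 2025 falls between 15 March and 17 November, so daylight saving is in effect and Quorosa Sector is at UTC−04:30.
18:15 Quorosa Sector + 4h30m = 22:45 UTC.
1 April 2025 is a Tuesday, so the first Sunday is April 6 and the fourth is April 27.
1 September 2025 is a Monday, so the first Sunday is September 7.
At the standard offset (UTC+09:30), 22:45 UTC + 9h30m = 08:15 Taral Zone standard time (rolling into the next day, 8 July 2025).
The standard-time date in Taral Zone, 8 July 2025, lies within the daylight-saving period (27 April – 7 September), so Taral Zone is on daylight time, UTC+10:30.
22:45 UTC + 10h30m = 09:15 Taral Zone (rolling into the next day, 8 July 2025).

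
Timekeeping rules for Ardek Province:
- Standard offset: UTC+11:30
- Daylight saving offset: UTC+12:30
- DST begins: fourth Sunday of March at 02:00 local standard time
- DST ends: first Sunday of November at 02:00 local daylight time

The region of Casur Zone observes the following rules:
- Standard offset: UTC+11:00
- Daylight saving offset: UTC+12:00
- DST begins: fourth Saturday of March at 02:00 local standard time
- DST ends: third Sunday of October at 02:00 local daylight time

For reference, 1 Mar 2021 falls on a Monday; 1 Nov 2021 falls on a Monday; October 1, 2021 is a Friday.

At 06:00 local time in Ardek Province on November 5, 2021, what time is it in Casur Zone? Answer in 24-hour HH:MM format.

1 March 2021 is a Monday, so the first Sunday is March 7 and the fourth is March 28.
1 November 2021 is a Monday, so the first Sunday is November 7.
Daylight saving runs 28 March – 7 November; November 5, 2021 is inside that window, so Ardek Province is at UTC+12:30.
06:00 Ardek Province − 12h30m = 17:30 UTC (rolling into the previous day, 4 November 2021).
1 March 2021 is a Monday, so the first Saturday is March 6 and the fourth is March 27.
1 October 2021 is a Friday, so the first Sunday is October 3 and the third is October 17.
At the standard offset (UTC+11:00), 17:30 UTC + 11h = 04:30 Casur Zone standard time (rolling into the next day, 5 November 2021).
The standard-time date in Casur Zone, November 5, 2021, is outside the daylight-saving period (27 March – 17 October), so Casur Zone is on standard time, UTC+11:00.
17:30 UTC + 11h = 04:30 Casur Zone (rolling into the next day, 5 November 2021).

04:30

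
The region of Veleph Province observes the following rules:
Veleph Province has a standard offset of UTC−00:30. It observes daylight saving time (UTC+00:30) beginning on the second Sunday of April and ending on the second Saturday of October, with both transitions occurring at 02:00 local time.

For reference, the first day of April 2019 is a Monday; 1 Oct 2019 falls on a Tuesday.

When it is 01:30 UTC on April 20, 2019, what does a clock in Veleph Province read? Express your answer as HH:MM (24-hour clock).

02:00

1 April 2019 is a Monday, so the first Sunday is April 7 and the second is April 14.
1 October 2019 is a Tuesday, so the first Saturday is October 5 and the second is October 12.
At the standard offset (UTC−00:30), 01:30 UTC − 0h30m = 01:00 Veleph Province standard time.
Daylight saving runs 14 April – 12 October; the standard-time date in Veleph Province, April 20, 2019, is inside that window, so Veleph Province is at UTC+00:30.
01:30 UTC + 0h30m = 02:00 local.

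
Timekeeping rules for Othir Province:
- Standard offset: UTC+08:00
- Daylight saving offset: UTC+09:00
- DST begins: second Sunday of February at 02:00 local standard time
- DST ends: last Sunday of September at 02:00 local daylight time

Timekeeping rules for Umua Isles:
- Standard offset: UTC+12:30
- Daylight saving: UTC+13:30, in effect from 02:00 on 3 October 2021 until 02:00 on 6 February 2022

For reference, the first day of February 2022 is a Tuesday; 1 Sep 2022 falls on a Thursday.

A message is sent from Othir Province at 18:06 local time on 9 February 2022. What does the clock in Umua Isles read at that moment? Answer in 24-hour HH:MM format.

1 February 2022 is a Tuesday, so the first Sunday is February 6 and the second is February 13.
1 September 2022 is a Thursday, so Sundays fall on 4, 11, 18, 25; the last is September 25.
9 February 2022 does not fall between 13 February and 25 September, so daylight saving is not in effect and Othir Province is at UTC+08:00.
18:06 Othir Province − 8h = 10:06 UTC.
At the standard offset (UTC+12:30), 10:06 UTC + 12h30m = 22:36 Umua Isles standard time.
The standard-time date in Umua Isles, 9 February 2022, does not fall between 3 October 2021 and 6 February 2022, so daylight saving is not in effect and Umua Isles is at UTC+12:30.
10:06 UTC + 12h30m = 22:36 Umua Isles.

22:36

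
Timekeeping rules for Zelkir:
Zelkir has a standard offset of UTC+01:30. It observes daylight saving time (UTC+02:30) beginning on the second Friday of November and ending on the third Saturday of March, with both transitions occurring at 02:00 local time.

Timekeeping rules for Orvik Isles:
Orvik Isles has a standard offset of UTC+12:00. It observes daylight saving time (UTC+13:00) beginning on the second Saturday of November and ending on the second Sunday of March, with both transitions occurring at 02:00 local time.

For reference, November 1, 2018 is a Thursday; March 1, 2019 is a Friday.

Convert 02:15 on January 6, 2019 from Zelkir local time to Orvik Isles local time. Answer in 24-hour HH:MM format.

12:45

1 November 2018 is a Thursday, so the first Friday is November 2 and the second is November 9.
1 March 2019 is a Friday, so the first Saturday is March 2 and the third is March 16.
Daylight saving runs 9 November 2018 – 16 March 2019; January 6, 2019 is inside that window, so Zelkir is at UTC+02:30.
02:15 Zelkir − 2h30m = 23:45 UTC (rolling into the previous day, 5 January 2019).
1 November 2018 is a Thursday, so the first Saturday is November 3 and the second is November 10.
1 March 2019 is a Friday, so the first Sunday is March 3 and the second is March 10.
At the standard offset (UTC+12:00), 23:45 UTC + 12h = 11:45 Orvik Isles standard time (rolling into the next day, 6 January 2019).
The standard-time date in Orvik Isles, January 6, 2019, falls between 10 November 2018 and 10 March 2019, so daylight saving is in effect and Orvik Isles is at UTC+13:00.
23:45 UTC + 13h = 12:45 Orvik Isles (rolling into the next day, 6 January 2019).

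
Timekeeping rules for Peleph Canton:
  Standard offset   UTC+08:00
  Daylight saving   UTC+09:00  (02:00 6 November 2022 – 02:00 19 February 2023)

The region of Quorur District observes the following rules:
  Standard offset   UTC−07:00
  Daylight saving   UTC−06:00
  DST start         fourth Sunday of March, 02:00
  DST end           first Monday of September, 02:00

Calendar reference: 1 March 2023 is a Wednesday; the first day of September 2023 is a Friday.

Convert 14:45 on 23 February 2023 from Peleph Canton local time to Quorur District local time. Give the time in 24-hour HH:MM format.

23 February 2023 is outside the daylight-saving period (6 November 2022 – 19 February 2023), so Peleph Canton is on standard time, UTC+08:00.
14:45 Peleph Canton − 8h = 06:45 UTC.
1 March 2023 is a Wednesday, so the first Sunday is March 5 and the fourth is March 26.
1 September 2023 is a Friday, so the first Monday is September 4.
At the standard offset (UTC−07:00), 06:45 UTC − 7h = 23:45 Quorur District standard time (rolling into the previous day, 22 February 2023).
The standard-time date in Quorur District, 22 February 2023, is outside the daylight-saving period (26 March – 4 September), so Quorur District is on standard time, UTC−07:00.
06:45 UTC − 7h = 23:45 Quorur District (rolling into the previous day, 22 February 2023).

23:45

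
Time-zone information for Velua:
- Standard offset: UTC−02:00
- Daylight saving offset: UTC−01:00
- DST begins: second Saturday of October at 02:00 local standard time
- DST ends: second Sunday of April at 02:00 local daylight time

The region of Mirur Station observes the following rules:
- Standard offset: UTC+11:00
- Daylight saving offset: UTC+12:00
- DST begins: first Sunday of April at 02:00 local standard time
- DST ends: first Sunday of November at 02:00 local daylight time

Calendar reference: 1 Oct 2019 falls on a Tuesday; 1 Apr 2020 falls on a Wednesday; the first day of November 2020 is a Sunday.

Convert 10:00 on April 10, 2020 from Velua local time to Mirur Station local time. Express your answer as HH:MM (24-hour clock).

1 October 2019 is a Tuesday, so the first Saturday is October 5 and the second is October 12.
1 April 2020 is a Wednesday, so the first Sunday is April 5 and the second is April 12.
April 10, 2020 lies within the daylight-saving period (12 October 2019 – 12 April 2020), so Velua is on daylight time, UTC−01:00.
10:00 Velua + 1h = 11:00 UTC.
1 April 2020 is a Wednesday, so the first Sunday is April 5.
1 November 2020 is a Sunday, so the first Sunday is November 1.
At the standard offset (UTC+11:00), 11:00 UTC + 11h = 22:00 Mirur Station standard time.
Daylight saving runs 5 April – 1 November; the standard-time date in Mirur Station, April 10, 2020, is inside that window, so Mirur Station is at UTC+12:00.
11:00 UTC + 12h = 23:00 Mirur Station.

23:00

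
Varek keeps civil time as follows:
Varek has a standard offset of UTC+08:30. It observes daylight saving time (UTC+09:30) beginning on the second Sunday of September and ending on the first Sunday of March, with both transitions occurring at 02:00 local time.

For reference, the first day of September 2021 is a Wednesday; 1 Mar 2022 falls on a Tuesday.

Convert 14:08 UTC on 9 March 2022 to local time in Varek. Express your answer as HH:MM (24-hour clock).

1 September 2021 is a Wednesday, so the first Sunday is September 5 and the second is September 12.
1 March 2022 is a Tuesday, so the first Sunday is March 6.
At the standard offset (UTC+08:30), 14:08 UTC + 8h30m = 22:38 Varek standard time.
The standard-time date in Varek, 9 March 2022, is outside the daylight-saving period (12 September 2021 – 6 March 2022), so Varek is on standard time, UTC+08:30.
14:08 UTC + 8h30m = 22:38 local.

22:38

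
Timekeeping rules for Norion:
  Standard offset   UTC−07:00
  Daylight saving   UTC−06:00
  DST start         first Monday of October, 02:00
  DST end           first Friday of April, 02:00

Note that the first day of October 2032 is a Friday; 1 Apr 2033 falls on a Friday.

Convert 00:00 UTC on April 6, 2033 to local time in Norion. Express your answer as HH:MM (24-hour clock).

1 October 2032 is a Friday, so the first Monday is October 4.
1 April 2033 is a Friday, so the first Friday is April 1.
At the standard offset (UTC−07:00), 00:00 UTC − 7h = 17:00 Norion standard time (rolling into the previous day, 5 April 2033).
The standard-time date in Norion, April 5, 2033, is outside the daylight-saving period (4 October 2032 – 1 April 2033), so Norion is on standard time, UTC−07:00.
00:00 UTC − 7h = 17:00 local (rolling into the previous day, 5 April 2033).

17:00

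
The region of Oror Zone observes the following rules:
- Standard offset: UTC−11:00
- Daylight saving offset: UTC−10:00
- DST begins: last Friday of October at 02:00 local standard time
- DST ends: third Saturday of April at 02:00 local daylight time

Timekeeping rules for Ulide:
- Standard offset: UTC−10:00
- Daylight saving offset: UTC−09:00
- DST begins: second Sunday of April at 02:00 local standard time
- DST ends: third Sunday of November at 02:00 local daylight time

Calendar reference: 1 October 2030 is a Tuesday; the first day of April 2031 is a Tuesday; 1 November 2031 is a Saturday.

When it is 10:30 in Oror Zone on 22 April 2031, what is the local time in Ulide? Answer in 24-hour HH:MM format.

1 October 2030 is a Tuesday, so Fridays fall on 4, 11, 18, 25; the last is October 25.
1 April 2031 is a Tuesday, so the first Saturday is April 5 and the third is April 19.
22 April 2031 does not fall between 25 October 2030 and 19 April 2031, so daylight saving is not in effect and Oror Zone is at UTC−11:00.
10:30 Oror Zone + 11h = 21:30 UTC.
1 April 2031 is a Tuesday, so the first Sunday is April 6 and the second is April 13.
1 November 2031 is a Saturday, so the first Sunday is November 2 and the third is November 16.
At the standard offset (UTC−10:00), 21:30 UTC − 10h = 11:30 Ulide standard time.
Daylight saving runs 13 April – 16 November; the standard-time date in Ulide, 22 April 2031, is inside that window, so Ulide is at UTC−09:00.
21:30 UTC − 9h = 12:30 Ulide.

12:30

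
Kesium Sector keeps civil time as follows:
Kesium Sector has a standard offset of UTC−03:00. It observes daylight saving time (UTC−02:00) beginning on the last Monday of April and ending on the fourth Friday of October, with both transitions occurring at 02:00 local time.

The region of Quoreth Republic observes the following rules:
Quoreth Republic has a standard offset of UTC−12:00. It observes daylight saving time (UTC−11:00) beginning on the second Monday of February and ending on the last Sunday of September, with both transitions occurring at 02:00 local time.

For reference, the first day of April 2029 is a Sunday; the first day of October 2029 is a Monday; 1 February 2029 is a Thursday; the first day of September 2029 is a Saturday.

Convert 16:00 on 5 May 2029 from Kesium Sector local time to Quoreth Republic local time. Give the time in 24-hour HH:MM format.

1 April 2029 is a Sunday, so Mondays fall on 2, 9, 16, 23, 30; the last is April 30.
1 October 2029 is a Monday, so the first Friday is October 5 and the fourth is October 26.
5 May 2029 falls between 30 April and 26 October, so daylight saving is in effect and Kesium Sector is at UTC−02:00.
16:00 Kesium Sector + 2h = 18:00 UTC.
1 February 2029 is a Thursday, so the first Monday is February 5 and the second is February 12.
1 September 2029 is a Saturday, so Sundays fall on 2, 9, 16, 23, 30; the last is September 30.
At the standard offset (UTC−12:00), 18:00 UTC − 12h = 06:00 Quoreth Republic standard time.
Daylight saving runs 12 February – 30 September; the standard-time date in Quoreth Republic, 5 May 2029, is inside that window, so Quoreth Republic is at UTC−11:00.
18:00 UTC − 11h = 07:00 Quoreth Republic.

07:00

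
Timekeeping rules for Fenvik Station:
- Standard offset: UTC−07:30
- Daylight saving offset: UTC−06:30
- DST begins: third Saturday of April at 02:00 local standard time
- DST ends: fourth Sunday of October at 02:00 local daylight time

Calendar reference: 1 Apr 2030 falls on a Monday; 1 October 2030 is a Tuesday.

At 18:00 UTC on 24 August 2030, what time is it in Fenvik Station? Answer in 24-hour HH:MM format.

11:30

1 April 2030 is a Monday, so the first Saturday is April 6 and the third is April 20.
1 October 2030 is a Tuesday, so the first Sunday is October 6 and the fourth is October 27.
At the standard offset (UTC−07:30), 18:00 UTC − 7h30m = 10:30 Fenvik Station standard time.
Daylight saving runs 20 April – 27 October; the standard-time date in Fenvik Station, 24 August 2030, is inside that window, so Fenvik Station is at UTC−06:30.
18:00 UTC − 6h30m = 11:30 local.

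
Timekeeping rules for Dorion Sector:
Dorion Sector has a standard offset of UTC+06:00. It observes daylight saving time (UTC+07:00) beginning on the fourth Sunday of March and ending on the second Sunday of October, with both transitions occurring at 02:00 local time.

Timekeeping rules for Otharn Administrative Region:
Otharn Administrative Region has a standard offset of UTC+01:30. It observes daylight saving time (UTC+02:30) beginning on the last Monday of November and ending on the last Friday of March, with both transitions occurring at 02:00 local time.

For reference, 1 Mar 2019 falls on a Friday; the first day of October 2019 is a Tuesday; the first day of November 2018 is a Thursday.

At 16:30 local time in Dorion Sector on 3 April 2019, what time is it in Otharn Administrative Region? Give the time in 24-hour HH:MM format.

1 March 2019 is a Friday, so the first Sunday is March 3 and the fourth is March 24.
1 October 2019 is a Tuesday, so the first Sunday is October 6 and the second is October 13.
3 April 2019 falls between 24 March and 13 October, so daylight saving is in effect and Dorion Sector is at UTC+07:00.
16:30 Dorion Sector − 7h = 09:30 UTC.
1 November 2018 is a Thursday, so Mondays fall on 5, 12, 19, 26; the last is November 26.
1 March 2019 is a Friday, so Fridays fall on 1, 8, 15, 22, 29; the last is March 29.
At the standard offset (UTC+01:30), 09:30 UTC + 1h30m = 11:00 Otharn Administrative Region standard time.
The standard-time date in Otharn Administrative Region, 3 April 2019, is outside the daylight-saving period (26 November 2018 – 29 March 2019), so Otharn Administrative Region is on standard time, UTC+01:30.
09:30 UTC + 1h30m = 11:00 Otharn Administrative Region.

11:00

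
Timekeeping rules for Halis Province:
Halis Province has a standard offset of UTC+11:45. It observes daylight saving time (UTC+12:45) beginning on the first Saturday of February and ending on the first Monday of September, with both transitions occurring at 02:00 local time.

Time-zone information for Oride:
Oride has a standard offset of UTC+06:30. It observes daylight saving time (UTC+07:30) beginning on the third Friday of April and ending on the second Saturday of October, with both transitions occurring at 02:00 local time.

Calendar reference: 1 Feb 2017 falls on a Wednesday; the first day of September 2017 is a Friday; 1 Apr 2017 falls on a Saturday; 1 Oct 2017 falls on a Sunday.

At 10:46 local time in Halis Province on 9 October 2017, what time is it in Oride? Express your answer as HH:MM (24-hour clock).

1 February 2017 is a Wednesday, so the first Saturday is February 4.
1 September 2017 is a Friday, so the first Monday is September 4.
9 October 2017 is outside the daylight-saving period (4 February – 4 September), so Halis Province is on standard time, UTC+11:45.
10:46 Halis Province − 11h45m = 23:01 UTC (rolling into the previous day, 8 October 2017).
1 April 2017 is a Saturday, so the first Friday is April 7 and the third is April 21.
1 October 2017 is a Sunday, so the first Saturday is October 7 and the second is October 14.
At the standard offset (UTC+06:30), 23:01 UTC + 6h30m = 05:31 Oride standard time (rolling into the next day, 9 October 2017).
The standard-time date in Oride, 9 October 2017, lies within the daylight-saving period (21 April – 14 October), so Oride is on daylight time, UTC+07:30.
23:01 UTC + 7h30m = 06:31 Oride (rolling into the next day, 9 October 2017).

06:31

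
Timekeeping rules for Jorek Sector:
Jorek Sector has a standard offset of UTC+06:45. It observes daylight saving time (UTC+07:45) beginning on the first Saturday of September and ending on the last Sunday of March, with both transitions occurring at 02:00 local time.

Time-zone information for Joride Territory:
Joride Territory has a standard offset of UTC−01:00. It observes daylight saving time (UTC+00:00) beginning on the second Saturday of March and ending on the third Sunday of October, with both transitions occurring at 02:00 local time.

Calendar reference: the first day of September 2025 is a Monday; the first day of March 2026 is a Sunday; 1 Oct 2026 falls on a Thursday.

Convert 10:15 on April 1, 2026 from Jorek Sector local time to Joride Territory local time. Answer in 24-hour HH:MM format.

03:30

1 September 2025 is a Monday, so the first Saturday is September 6.
1 March 2026 is a Sunday, so Sundays fall on 1, 8, 15, 22, 29; the last is March 29.
April 1, 2026 does not fall between 6 September 2025 and 29 March 2026, so daylight saving is not in effect and Jorek Sector is at UTC+06:45.
10:15 Jorek Sector − 6h45m = 03:30 UTC.
1 March 2026 is a Sunday, so the first Saturday is March 7 and the second is March 14.
1 October 2026 is a Thursday, so the first Sunday is October 4 and the third is October 18.
At the standard offset (UTC−01:00), 03:30 UTC − 1h = 02:30 Joride Territory standard time.
The standard-time date in Joride Territory, April 1, 2026, falls between 14 March and 18 October, so daylight saving is in effect and Joride Territory is at UTC+00:00.
03:30 UTC + 0h = 03:30 Joride Territory.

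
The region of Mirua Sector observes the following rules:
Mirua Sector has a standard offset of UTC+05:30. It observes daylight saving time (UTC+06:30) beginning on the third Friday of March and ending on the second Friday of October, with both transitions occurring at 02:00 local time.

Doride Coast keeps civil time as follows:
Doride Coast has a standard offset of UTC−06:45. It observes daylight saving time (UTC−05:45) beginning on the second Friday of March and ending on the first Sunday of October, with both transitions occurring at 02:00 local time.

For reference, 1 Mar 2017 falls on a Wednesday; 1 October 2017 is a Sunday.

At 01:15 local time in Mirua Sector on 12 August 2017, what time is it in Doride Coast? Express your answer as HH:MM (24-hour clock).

1 March 2017 is a Wednesday, so the first Friday is March 3 and the third is March 17.
1 October 2017 is a Sunday, so the first Friday is October 6 and the second is October 13.
12 August 2017 lies within the daylight-saving period (17 March – 13 October), so Mirua Sector is on daylight time, UTC+06:30.
01:15 Mirua Sector − 6h30m = 18:45 UTC (rolling into the previous day, 11 August 2017).
1 March 2017 is a Wednesday, so the first Friday is March 3 and the second is March 10.
1 October 2017 is a Sunday, so the first Sunday is October 1.
At the standard offset (UTC−06:45), 18:45 UTC − 6h45m = 12:00 Doride Coast standard time.
The standard-time date in Doride Coast, 11 August 2017, lies within the daylight-saving period (10 March – 1 October), so Doride Coast is on daylight time, UTC−05:45.
18:45 UTC − 5h45m = 13:00 Doride Coast.

13:00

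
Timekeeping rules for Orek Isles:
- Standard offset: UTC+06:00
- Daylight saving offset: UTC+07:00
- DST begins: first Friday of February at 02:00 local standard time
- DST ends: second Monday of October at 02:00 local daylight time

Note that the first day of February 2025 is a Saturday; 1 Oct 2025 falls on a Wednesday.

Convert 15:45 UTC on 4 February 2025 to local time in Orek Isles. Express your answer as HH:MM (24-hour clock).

21:45

1 February 2025 is a Saturday, so the first Friday is February 7.
1 October 2025 is a Wednesday, so the first Monday is October 6 and the second is October 13.
At the standard offset (UTC+06:00), 15:45 UTC + 6h = 21:45 Orek Isles standard time.
The standard-time date in Orek Isles, 4 February 2025, does not fall between 7 February and 13 October, so daylight saving is not in effect and Orek Isles is at UTC+06:00.
15:45 UTC + 6h = 21:45 local.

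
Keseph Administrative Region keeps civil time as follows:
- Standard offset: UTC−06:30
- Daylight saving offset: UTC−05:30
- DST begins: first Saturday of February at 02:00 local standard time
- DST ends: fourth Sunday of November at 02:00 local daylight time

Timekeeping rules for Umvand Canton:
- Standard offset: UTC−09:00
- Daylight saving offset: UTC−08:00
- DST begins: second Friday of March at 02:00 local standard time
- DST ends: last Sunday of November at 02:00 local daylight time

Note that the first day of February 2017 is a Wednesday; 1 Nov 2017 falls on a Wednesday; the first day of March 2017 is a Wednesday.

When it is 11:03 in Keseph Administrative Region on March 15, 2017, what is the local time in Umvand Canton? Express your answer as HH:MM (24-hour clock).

1 February 2017 is a Wednesday, so the first Saturday is February 4.
1 November 2017 is a Wednesday, so the first Sunday is November 5 and the fourth is November 26.
March 15, 2017 falls between 4 February and 26 November, so daylight saving is in effect and Keseph Administrative Region is at UTC−05:30.
11:03 Keseph Administrative Region + 5h30m = 16:33 UTC.
1 March 2017 is a Wednesday, so the first Friday is March 3 and the second is March 10.
1 November 2017 is a Wednesday, so Sundays fall on 5, 12, 19, 26; the last is November 26.
At the standard offset (UTC−09:00), 16:33 UTC − 9h = 07:33 Umvand Canton standard time.
The standard-time date in Umvand Canton, March 15, 2017, lies within the daylight-saving period (10 March – 26 November), so Umvand Canton is on daylight time, UTC−08:00.
16:33 UTC − 8h = 08:33 Umvand Canton.

08:33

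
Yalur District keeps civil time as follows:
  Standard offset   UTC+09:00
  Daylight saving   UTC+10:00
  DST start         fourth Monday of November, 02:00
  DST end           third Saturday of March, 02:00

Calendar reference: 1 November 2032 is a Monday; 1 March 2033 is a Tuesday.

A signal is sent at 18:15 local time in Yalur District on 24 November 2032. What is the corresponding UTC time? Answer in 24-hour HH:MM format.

08:15

1 November 2032 is a Monday, so the first Monday is November 1 and the fourth is November 22.
1 March 2033 is a Tuesday, so the first Saturday is March 5 and the third is March 19.
Daylight saving runs 22 November 2032 – 19 March 2033; 24 November 2032 is inside that window, so Yalur District is at UTC+10:00.
18:15 local − 10h = 08:15 UTC.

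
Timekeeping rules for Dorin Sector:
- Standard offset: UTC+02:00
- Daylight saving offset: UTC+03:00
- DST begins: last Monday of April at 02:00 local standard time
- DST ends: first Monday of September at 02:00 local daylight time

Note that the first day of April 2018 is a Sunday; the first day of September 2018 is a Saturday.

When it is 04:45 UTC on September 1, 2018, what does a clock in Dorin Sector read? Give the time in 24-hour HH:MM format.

1 April 2018 is a Sunday, so Mondays fall on 2, 9, 16, 23, 30; the last is April 30.
1 September 2018 is a Saturday, so the first Monday is September 3.
At the standard offset (UTC+02:00), 04:45 UTC + 2h = 06:45 Dorin Sector standard time.
The standard-time date in Dorin Sector, September 1, 2018, falls between 30 April and 3 September, so daylight saving is in effect and Dorin Sector is at UTC+03:00.
04:45 UTC + 3h = 07:45 local.

07:45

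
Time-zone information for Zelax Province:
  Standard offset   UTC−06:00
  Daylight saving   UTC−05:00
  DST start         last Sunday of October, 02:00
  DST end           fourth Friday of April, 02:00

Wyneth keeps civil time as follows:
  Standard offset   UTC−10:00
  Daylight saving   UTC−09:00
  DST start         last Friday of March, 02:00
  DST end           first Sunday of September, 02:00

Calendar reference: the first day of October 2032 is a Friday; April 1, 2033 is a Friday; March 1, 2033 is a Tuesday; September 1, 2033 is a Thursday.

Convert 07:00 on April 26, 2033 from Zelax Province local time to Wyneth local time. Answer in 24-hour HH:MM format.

1 October 2032 is a Friday, so Sundays fall on 3, 10, 17, 24, 31; the last is October 31.
1 April 2033 is a Friday, so the first Friday is April 1 and the fourth is April 22.
April 26, 2033 does not fall between 31 October 2032 and 22 April 2033, so daylight saving is not in effect and Zelax Province is at UTC−06:00.
07:00 Zelax Province + 6h = 13:00 UTC.
1 March 2033 is a Tuesday, so Fridays fall on 4, 11, 18, 25; the last is March 25.
1 September 2033 is a Thursday, so the first Sunday is September 4.
At the standard offset (UTC−10:00), 13:00 UTC − 10h = 03:00 Wyneth standard time.
The standard-time date in Wyneth, April 26, 2033, falls between 25 March and 4 September, so daylight saving is in effect and Wyneth is at UTC−09:00.
13:00 UTC − 9h = 04:00 Wyneth.

04:00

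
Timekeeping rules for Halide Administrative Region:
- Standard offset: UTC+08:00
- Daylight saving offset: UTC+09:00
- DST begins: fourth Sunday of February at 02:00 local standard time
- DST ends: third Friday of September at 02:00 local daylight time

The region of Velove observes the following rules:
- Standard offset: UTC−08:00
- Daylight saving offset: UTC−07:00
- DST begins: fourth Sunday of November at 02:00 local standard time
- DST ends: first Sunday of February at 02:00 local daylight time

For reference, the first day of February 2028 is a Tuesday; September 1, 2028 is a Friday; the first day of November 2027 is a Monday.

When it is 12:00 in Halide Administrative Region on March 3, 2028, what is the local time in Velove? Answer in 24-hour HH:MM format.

19:00

1 February 2028 is a Tuesday, so the first Sunday is February 6 and the fourth is February 27.
1 September 2028 is a Friday, so the first Friday is September 1 and the third is September 15.
Daylight saving runs 27 February – 15 September; March 3, 2028 is inside that window, so Halide Administrative Region is at UTC+09:00.
12:00 Halide Administrative Region − 9h = 03:00 UTC.
1 November 2027 is a Monday, so the first Sunday is November 7 and the fourth is November 28.
1 February 2028 is a Tuesday, so the first Sunday is February 6.
At the standard offset (UTC−08:00), 03:00 UTC − 8h = 19:00 Velove standard time (rolling into the previous day, 2 March 2028).
The standard-time date in Velove, March 2, 2028, is outside the daylight-saving period (28 November 2027 – 6 February 2028), so Velove is on standard time, UTC−08:00.
03:00 UTC − 8h = 19:00 Velove (rolling into the previous day, 2 March 2028).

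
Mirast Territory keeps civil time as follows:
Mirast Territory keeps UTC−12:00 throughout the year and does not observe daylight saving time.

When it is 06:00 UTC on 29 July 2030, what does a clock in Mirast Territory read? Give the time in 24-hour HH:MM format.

Mirast Territory has no daylight saving, so its offset is UTC−12:00 year-round.
06:00 UTC − 12h = 18:00 local (rolling into the previous day, 28 July 2030).

18:00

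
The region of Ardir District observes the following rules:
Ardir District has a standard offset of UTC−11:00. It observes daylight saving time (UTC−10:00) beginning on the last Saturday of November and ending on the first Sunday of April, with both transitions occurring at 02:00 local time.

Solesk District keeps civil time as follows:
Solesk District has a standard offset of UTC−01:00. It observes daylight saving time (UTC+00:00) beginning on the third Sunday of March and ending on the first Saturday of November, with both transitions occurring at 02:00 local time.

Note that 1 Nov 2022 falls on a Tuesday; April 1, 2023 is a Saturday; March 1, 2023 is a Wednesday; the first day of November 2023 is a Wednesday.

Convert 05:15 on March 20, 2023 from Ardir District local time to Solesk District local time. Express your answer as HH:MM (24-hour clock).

1 November 2022 is a Tuesday, so Saturdays fall on 5, 12, 19, 26; the last is November 26.
1 April 2023 is a Saturday, so the first Sunday is April 2.
Daylight saving runs 26 November 2022 – 2 April 2023; March 20, 2023 is inside that window, so Ardir District is at UTC−10:00.
05:15 Ardir District + 10h = 15:15 UTC.
1 March 2023 is a Wednesday, so the first Sunday is March 5 and the third is March 19.
1 November 2023 is a Wednesday, so the first Saturday is November 4.
At the standard offset (UTC−01:00), 15:15 UTC − 1h = 14:15 Solesk District standard time.
The standard-time date in Solesk District, March 20, 2023, falls between 19 March and 4 November, so daylight saving is in effect and Solesk District is at UTC+00:00.
15:15 UTC + 0h = 15:15 Solesk District.

15:15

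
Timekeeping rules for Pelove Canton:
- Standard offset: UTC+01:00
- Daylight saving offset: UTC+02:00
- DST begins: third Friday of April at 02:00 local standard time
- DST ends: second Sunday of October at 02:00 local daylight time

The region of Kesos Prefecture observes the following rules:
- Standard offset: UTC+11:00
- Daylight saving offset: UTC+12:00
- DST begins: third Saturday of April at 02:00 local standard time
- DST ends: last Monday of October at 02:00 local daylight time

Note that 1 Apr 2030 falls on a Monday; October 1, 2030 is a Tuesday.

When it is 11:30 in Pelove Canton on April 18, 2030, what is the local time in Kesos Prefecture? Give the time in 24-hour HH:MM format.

21:30

1 April 2030 is a Monday, so the first Friday is April 5 and the third is April 19.
1 October 2030 is a Tuesday, so the first Sunday is October 6 and the second is October 13.
April 18, 2030 does not fall between 19 April and 13 October, so daylight saving is not in effect and Pelove Canton is at UTC+01:00.
11:30 Pelove Canton − 1h = 10:30 UTC.
1 April 2030 is a Monday, so the first Saturday is April 6 and the third is April 20.
1 October 2030 is a Tuesday, so Mondays fall on 7, 14, 21, 28; the last is October 28.
At the standard offset (UTC+11:00), 10:30 UTC + 11h = 21:30 Kesos Prefecture standard time.
The standard-time date in Kesos Prefecture, April 18, 2030, does not fall between 20 April and 28 October, so daylight saving is not in effect and Kesos Prefecture is at UTC+11:00.
10:30 UTC + 11h = 21:30 Kesos Prefecture.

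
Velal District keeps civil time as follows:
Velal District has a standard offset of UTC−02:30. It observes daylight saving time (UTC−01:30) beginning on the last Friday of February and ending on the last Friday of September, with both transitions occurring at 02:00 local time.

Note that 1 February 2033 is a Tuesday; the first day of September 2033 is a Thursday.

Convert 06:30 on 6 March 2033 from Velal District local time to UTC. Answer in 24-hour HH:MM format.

1 February 2033 is a Tuesday, so Fridays fall on 4, 11, 18, 25; the last is February 25.
1 September 2033 is a Thursday, so Fridays fall on 2, 9, 16, 23, 30; the last is September 30.
6 March 2033 lies within the daylight-saving period (25 February – 30 September), so Velal District is on daylight time, UTC−01:30.
06:30 local + 1h30m = 08:00 UTC.

08:00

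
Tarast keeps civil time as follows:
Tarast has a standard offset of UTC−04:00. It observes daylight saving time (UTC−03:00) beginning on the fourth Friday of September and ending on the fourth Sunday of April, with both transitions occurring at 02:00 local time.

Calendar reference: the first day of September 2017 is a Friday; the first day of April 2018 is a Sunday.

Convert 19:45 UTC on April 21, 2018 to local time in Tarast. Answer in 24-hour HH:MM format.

1 September 2017 is a Friday, so the first Friday is September 1 and the fourth is September 22.
1 April 2018 is a Sunday, so the first Sunday is April 1 and the fourth is April 22.
At the standard offset (UTC−04:00), 19:45 UTC − 4h = 15:45 Tarast standard time.
The standard-time date in Tarast, April 21, 2018, lies within the daylight-saving period (22 September 2017 – 22 April 2018), so Tarast is on daylight time, UTC−03:00.
19:45 UTC − 3h = 16:45 local.

16:45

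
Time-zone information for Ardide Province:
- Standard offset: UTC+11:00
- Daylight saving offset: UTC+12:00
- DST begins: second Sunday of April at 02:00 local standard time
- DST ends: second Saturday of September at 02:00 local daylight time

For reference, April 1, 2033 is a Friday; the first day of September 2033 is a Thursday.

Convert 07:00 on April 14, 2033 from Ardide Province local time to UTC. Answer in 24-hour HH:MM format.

1 April 2033 is a Friday, so the first Sunday is April 3 and the second is April 10.
1 September 2033 is a Thursday, so the first Saturday is September 3 and the second is September 10.
April 14, 2033 lies within the daylight-saving period (10 April – 10 September), so Ardide Province is on daylight time, UTC+12:00.
07:00 local − 12h = 19:00 UTC (rolling into the previous day, 13 April 2033).

19:00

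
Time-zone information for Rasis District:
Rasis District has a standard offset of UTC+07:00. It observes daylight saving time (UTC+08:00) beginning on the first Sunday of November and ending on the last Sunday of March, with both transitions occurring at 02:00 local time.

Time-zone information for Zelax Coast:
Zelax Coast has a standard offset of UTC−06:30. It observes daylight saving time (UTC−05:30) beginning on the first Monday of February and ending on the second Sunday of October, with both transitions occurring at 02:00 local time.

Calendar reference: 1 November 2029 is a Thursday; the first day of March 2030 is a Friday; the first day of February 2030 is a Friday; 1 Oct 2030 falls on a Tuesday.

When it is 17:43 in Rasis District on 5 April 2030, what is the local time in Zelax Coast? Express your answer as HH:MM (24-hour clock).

05:13

1 November 2029 is a Thursday, so the first Sunday is November 4.
1 March 2030 is a Friday, so Sundays fall on 3, 10, 17, 24, 31; the last is March 31.
5 April 2030 does not fall between 4 November 2029 and 31 March 2030, so daylight saving is not in effect and Rasis District is at UTC+07:00.
17:43 Rasis District − 7h = 10:43 UTC.
1 February 2030 is a Friday, so the first Monday is February 4.
1 October 2030 is a Tuesday, so the first Sunday is October 6 and the second is October 13.
At the standard offset (UTC−06:30), 10:43 UTC − 6h30m = 04:13 Zelax Coast standard time.
The standard-time date in Zelax Coast, 5 April 2030, falls between 4 February and 13 October, so daylight saving is in effect and Zelax Coast is at UTC−05:30.
10:43 UTC − 5h30m = 05:13 Zelax Coast.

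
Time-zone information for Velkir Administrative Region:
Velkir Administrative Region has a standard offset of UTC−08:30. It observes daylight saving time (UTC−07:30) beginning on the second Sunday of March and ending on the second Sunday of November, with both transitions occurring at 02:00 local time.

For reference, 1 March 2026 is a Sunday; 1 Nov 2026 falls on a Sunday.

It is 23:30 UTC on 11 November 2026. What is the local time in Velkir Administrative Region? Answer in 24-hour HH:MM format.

1 March 2026 is a Sunday, so the first Sunday is March 1 and the second is March 8.
1 November 2026 is a Sunday, so the first Sunday is November 1 and the second is November 8.
At the standard offset (UTC−08:30), 23:30 UTC − 8h30m = 15:00 Velkir Administrative Region standard time.
The standard-time date in Velkir Administrative Region, 11 November 2026, does not fall between 8 March and 8 November, so daylight saving is not in effect and Velkir Administrative Region is at UTC−08:30.
23:30 UTC − 8h30m = 15:00 local.

15:00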